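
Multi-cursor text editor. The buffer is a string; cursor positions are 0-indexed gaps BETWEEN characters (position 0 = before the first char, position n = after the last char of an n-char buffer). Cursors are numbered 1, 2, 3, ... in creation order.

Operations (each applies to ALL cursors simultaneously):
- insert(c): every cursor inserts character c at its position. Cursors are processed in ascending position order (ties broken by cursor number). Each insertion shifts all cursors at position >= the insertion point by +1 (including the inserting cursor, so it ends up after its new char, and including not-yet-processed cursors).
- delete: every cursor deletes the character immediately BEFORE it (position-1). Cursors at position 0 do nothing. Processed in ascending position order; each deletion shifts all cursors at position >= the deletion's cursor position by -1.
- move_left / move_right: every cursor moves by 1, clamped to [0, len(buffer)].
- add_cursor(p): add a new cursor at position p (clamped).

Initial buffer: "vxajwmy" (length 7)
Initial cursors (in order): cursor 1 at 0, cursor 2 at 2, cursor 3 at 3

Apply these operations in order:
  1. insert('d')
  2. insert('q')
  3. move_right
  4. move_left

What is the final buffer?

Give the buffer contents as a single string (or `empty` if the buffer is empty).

Answer: dqvxdqadqjwmy

Derivation:
After op 1 (insert('d')): buffer="dvxdadjwmy" (len 10), cursors c1@1 c2@4 c3@6, authorship 1..2.3....
After op 2 (insert('q')): buffer="dqvxdqadqjwmy" (len 13), cursors c1@2 c2@6 c3@9, authorship 11..22.33....
After op 3 (move_right): buffer="dqvxdqadqjwmy" (len 13), cursors c1@3 c2@7 c3@10, authorship 11..22.33....
After op 4 (move_left): buffer="dqvxdqadqjwmy" (len 13), cursors c1@2 c2@6 c3@9, authorship 11..22.33....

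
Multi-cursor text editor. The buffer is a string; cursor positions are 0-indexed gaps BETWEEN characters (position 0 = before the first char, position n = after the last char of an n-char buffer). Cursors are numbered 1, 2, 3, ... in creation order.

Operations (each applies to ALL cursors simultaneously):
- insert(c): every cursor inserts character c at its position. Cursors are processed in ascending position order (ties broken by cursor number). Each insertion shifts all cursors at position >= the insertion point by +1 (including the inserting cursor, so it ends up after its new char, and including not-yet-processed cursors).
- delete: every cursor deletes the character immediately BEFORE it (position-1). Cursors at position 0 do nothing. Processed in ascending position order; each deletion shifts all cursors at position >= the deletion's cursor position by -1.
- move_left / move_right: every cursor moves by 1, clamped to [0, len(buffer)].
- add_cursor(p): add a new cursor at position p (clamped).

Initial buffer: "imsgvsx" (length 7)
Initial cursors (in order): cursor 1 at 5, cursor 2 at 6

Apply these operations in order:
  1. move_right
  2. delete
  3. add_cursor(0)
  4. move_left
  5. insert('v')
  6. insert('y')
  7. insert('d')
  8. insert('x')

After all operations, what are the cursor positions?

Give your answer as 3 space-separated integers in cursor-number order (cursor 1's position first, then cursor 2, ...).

After op 1 (move_right): buffer="imsgvsx" (len 7), cursors c1@6 c2@7, authorship .......
After op 2 (delete): buffer="imsgv" (len 5), cursors c1@5 c2@5, authorship .....
After op 3 (add_cursor(0)): buffer="imsgv" (len 5), cursors c3@0 c1@5 c2@5, authorship .....
After op 4 (move_left): buffer="imsgv" (len 5), cursors c3@0 c1@4 c2@4, authorship .....
After op 5 (insert('v')): buffer="vimsgvvv" (len 8), cursors c3@1 c1@7 c2@7, authorship 3....12.
After op 6 (insert('y')): buffer="vyimsgvvyyv" (len 11), cursors c3@2 c1@10 c2@10, authorship 33....1212.
After op 7 (insert('d')): buffer="vydimsgvvyyddv" (len 14), cursors c3@3 c1@13 c2@13, authorship 333....121212.
After op 8 (insert('x')): buffer="vydximsgvvyyddxxv" (len 17), cursors c3@4 c1@16 c2@16, authorship 3333....12121212.

Answer: 16 16 4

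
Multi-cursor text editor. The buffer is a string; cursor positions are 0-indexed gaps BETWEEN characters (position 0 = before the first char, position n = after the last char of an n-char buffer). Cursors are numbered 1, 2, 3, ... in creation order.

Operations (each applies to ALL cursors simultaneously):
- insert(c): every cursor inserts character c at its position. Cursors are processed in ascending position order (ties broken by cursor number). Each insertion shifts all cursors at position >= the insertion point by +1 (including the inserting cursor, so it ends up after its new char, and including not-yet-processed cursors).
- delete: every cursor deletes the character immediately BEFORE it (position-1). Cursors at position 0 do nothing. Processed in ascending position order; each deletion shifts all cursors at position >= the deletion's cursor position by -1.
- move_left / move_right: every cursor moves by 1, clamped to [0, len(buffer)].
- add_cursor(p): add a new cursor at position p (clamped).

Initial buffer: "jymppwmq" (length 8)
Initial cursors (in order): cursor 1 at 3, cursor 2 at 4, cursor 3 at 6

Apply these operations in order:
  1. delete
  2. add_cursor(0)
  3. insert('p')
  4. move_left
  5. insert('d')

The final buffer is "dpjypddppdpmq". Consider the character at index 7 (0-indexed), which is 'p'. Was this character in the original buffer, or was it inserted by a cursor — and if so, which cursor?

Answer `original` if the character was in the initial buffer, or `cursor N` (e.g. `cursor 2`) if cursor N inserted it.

Answer: cursor 2

Derivation:
After op 1 (delete): buffer="jypmq" (len 5), cursors c1@2 c2@2 c3@3, authorship .....
After op 2 (add_cursor(0)): buffer="jypmq" (len 5), cursors c4@0 c1@2 c2@2 c3@3, authorship .....
After op 3 (insert('p')): buffer="pjyppppmq" (len 9), cursors c4@1 c1@5 c2@5 c3@7, authorship 4..12.3..
After op 4 (move_left): buffer="pjyppppmq" (len 9), cursors c4@0 c1@4 c2@4 c3@6, authorship 4..12.3..
After op 5 (insert('d')): buffer="dpjypddppdpmq" (len 13), cursors c4@1 c1@7 c2@7 c3@10, authorship 44..1122.33..
Authorship (.=original, N=cursor N): 4 4 . . 1 1 2 2 . 3 3 . .
Index 7: author = 2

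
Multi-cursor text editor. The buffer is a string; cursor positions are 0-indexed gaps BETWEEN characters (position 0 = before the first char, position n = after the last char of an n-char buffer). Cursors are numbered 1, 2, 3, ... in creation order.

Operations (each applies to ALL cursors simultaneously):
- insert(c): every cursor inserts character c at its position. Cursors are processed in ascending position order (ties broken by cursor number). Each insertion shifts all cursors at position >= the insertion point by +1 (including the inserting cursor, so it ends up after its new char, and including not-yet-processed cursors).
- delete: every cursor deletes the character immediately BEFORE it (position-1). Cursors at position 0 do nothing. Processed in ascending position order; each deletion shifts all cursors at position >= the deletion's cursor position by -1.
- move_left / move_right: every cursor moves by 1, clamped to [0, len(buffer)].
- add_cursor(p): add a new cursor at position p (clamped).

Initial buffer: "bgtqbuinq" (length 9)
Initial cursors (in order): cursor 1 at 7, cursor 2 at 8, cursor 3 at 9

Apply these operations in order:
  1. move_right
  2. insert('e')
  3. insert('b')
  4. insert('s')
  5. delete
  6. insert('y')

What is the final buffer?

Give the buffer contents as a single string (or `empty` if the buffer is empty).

After op 1 (move_right): buffer="bgtqbuinq" (len 9), cursors c1@8 c2@9 c3@9, authorship .........
After op 2 (insert('e')): buffer="bgtqbuineqee" (len 12), cursors c1@9 c2@12 c3@12, authorship ........1.23
After op 3 (insert('b')): buffer="bgtqbuinebqeebb" (len 15), cursors c1@10 c2@15 c3@15, authorship ........11.2323
After op 4 (insert('s')): buffer="bgtqbuinebsqeebbss" (len 18), cursors c1@11 c2@18 c3@18, authorship ........111.232323
After op 5 (delete): buffer="bgtqbuinebqeebb" (len 15), cursors c1@10 c2@15 c3@15, authorship ........11.2323
After op 6 (insert('y')): buffer="bgtqbuinebyqeebbyy" (len 18), cursors c1@11 c2@18 c3@18, authorship ........111.232323

Answer: bgtqbuinebyqeebbyy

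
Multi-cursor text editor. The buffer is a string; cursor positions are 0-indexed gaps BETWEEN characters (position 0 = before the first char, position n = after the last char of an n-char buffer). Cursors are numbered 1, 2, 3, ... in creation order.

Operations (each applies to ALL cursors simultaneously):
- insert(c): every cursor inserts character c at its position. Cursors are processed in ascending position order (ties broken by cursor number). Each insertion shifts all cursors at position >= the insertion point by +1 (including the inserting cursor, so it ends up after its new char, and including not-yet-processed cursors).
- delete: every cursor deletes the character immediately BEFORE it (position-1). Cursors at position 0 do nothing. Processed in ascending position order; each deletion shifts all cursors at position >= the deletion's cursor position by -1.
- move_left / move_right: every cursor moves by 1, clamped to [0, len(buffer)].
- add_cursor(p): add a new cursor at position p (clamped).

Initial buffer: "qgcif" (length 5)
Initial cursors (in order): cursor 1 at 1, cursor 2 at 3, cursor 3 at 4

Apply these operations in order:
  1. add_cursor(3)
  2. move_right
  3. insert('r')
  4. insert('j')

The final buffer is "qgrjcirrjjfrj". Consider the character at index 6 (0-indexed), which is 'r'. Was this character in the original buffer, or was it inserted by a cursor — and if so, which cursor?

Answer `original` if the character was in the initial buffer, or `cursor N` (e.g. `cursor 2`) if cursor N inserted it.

After op 1 (add_cursor(3)): buffer="qgcif" (len 5), cursors c1@1 c2@3 c4@3 c3@4, authorship .....
After op 2 (move_right): buffer="qgcif" (len 5), cursors c1@2 c2@4 c4@4 c3@5, authorship .....
After op 3 (insert('r')): buffer="qgrcirrfr" (len 9), cursors c1@3 c2@7 c4@7 c3@9, authorship ..1..24.3
After op 4 (insert('j')): buffer="qgrjcirrjjfrj" (len 13), cursors c1@4 c2@10 c4@10 c3@13, authorship ..11..2424.33
Authorship (.=original, N=cursor N): . . 1 1 . . 2 4 2 4 . 3 3
Index 6: author = 2

Answer: cursor 2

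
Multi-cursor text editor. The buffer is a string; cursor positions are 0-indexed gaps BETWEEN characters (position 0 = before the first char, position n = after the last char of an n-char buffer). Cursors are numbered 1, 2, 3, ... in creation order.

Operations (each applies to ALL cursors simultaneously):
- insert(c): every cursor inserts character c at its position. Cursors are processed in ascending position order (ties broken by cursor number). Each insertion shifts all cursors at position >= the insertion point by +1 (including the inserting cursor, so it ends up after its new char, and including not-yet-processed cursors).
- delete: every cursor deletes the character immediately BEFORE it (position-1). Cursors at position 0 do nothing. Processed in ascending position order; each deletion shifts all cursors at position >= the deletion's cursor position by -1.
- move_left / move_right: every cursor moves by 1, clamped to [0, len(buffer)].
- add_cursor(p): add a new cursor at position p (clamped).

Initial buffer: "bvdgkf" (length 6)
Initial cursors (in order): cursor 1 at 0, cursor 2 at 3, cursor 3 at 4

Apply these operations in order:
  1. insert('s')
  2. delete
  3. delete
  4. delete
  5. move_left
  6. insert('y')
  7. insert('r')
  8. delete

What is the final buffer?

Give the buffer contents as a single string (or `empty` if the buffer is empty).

After op 1 (insert('s')): buffer="sbvdsgskf" (len 9), cursors c1@1 c2@5 c3@7, authorship 1...2.3..
After op 2 (delete): buffer="bvdgkf" (len 6), cursors c1@0 c2@3 c3@4, authorship ......
After op 3 (delete): buffer="bvkf" (len 4), cursors c1@0 c2@2 c3@2, authorship ....
After op 4 (delete): buffer="kf" (len 2), cursors c1@0 c2@0 c3@0, authorship ..
After op 5 (move_left): buffer="kf" (len 2), cursors c1@0 c2@0 c3@0, authorship ..
After op 6 (insert('y')): buffer="yyykf" (len 5), cursors c1@3 c2@3 c3@3, authorship 123..
After op 7 (insert('r')): buffer="yyyrrrkf" (len 8), cursors c1@6 c2@6 c3@6, authorship 123123..
After op 8 (delete): buffer="yyykf" (len 5), cursors c1@3 c2@3 c3@3, authorship 123..

Answer: yyykf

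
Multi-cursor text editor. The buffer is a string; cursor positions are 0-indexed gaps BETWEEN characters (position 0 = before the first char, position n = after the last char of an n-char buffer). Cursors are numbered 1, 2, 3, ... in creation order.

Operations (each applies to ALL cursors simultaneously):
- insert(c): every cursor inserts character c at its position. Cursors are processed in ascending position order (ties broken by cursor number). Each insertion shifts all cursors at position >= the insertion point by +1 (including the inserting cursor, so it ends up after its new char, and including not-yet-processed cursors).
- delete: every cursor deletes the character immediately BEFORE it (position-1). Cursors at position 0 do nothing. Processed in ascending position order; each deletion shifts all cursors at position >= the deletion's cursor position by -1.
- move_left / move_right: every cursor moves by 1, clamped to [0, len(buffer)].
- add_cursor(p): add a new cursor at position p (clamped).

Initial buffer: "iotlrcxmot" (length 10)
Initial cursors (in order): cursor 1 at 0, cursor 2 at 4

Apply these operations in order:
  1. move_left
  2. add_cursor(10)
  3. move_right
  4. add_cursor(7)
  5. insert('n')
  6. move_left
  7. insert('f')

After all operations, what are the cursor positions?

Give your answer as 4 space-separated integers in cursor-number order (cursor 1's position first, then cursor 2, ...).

After op 1 (move_left): buffer="iotlrcxmot" (len 10), cursors c1@0 c2@3, authorship ..........
After op 2 (add_cursor(10)): buffer="iotlrcxmot" (len 10), cursors c1@0 c2@3 c3@10, authorship ..........
After op 3 (move_right): buffer="iotlrcxmot" (len 10), cursors c1@1 c2@4 c3@10, authorship ..........
After op 4 (add_cursor(7)): buffer="iotlrcxmot" (len 10), cursors c1@1 c2@4 c4@7 c3@10, authorship ..........
After op 5 (insert('n')): buffer="inotlnrcxnmotn" (len 14), cursors c1@2 c2@6 c4@10 c3@14, authorship .1...2...4...3
After op 6 (move_left): buffer="inotlnrcxnmotn" (len 14), cursors c1@1 c2@5 c4@9 c3@13, authorship .1...2...4...3
After op 7 (insert('f')): buffer="ifnotlfnrcxfnmotfn" (len 18), cursors c1@2 c2@7 c4@12 c3@17, authorship .11...22...44...33

Answer: 2 7 17 12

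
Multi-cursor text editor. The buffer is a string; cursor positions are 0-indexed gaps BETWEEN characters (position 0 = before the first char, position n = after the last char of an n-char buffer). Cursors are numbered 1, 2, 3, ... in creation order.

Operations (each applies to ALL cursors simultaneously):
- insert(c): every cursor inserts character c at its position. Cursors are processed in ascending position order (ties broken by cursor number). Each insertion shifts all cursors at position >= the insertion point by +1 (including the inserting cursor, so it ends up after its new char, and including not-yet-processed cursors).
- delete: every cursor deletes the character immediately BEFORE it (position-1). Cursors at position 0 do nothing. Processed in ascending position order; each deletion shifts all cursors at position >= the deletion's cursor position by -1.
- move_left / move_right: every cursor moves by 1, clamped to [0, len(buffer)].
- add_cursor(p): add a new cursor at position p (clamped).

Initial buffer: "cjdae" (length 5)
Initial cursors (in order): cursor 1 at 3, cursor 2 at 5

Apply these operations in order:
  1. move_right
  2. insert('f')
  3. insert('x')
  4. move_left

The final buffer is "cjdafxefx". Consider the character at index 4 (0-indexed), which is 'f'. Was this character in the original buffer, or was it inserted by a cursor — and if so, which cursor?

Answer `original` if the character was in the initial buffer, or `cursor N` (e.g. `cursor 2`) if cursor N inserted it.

After op 1 (move_right): buffer="cjdae" (len 5), cursors c1@4 c2@5, authorship .....
After op 2 (insert('f')): buffer="cjdafef" (len 7), cursors c1@5 c2@7, authorship ....1.2
After op 3 (insert('x')): buffer="cjdafxefx" (len 9), cursors c1@6 c2@9, authorship ....11.22
After op 4 (move_left): buffer="cjdafxefx" (len 9), cursors c1@5 c2@8, authorship ....11.22
Authorship (.=original, N=cursor N): . . . . 1 1 . 2 2
Index 4: author = 1

Answer: cursor 1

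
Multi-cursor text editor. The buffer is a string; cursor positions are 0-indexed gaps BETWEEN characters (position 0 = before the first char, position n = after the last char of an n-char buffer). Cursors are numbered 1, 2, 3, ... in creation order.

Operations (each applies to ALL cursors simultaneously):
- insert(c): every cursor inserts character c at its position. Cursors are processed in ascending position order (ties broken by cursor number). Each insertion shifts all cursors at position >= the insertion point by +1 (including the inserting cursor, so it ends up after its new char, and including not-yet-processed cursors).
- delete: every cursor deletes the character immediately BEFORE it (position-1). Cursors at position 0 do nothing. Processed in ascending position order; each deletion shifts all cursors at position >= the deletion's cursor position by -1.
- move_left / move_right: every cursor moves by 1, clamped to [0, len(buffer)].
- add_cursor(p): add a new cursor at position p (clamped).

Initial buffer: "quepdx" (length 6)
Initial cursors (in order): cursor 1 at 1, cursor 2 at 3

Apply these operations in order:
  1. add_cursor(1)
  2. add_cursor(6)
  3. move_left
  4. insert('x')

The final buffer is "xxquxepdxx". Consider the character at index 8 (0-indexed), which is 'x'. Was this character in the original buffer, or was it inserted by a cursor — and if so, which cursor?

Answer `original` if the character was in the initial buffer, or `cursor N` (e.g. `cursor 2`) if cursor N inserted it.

After op 1 (add_cursor(1)): buffer="quepdx" (len 6), cursors c1@1 c3@1 c2@3, authorship ......
After op 2 (add_cursor(6)): buffer="quepdx" (len 6), cursors c1@1 c3@1 c2@3 c4@6, authorship ......
After op 3 (move_left): buffer="quepdx" (len 6), cursors c1@0 c3@0 c2@2 c4@5, authorship ......
After op 4 (insert('x')): buffer="xxquxepdxx" (len 10), cursors c1@2 c3@2 c2@5 c4@9, authorship 13..2...4.
Authorship (.=original, N=cursor N): 1 3 . . 2 . . . 4 .
Index 8: author = 4

Answer: cursor 4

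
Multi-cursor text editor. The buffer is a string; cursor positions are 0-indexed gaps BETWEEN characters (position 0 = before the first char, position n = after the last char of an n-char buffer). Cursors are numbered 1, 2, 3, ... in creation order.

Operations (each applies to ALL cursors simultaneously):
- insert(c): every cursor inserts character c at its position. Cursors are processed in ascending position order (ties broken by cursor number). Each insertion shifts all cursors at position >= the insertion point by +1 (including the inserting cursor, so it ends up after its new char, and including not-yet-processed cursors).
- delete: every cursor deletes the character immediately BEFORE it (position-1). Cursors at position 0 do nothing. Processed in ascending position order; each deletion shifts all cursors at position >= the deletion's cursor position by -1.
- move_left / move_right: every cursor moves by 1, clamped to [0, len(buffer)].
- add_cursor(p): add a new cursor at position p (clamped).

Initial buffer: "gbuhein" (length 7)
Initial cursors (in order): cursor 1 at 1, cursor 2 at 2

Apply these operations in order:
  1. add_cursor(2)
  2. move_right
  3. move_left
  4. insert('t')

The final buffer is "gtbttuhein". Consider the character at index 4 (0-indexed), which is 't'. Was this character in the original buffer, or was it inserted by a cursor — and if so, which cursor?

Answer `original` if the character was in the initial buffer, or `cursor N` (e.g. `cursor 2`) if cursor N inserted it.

After op 1 (add_cursor(2)): buffer="gbuhein" (len 7), cursors c1@1 c2@2 c3@2, authorship .......
After op 2 (move_right): buffer="gbuhein" (len 7), cursors c1@2 c2@3 c3@3, authorship .......
After op 3 (move_left): buffer="gbuhein" (len 7), cursors c1@1 c2@2 c3@2, authorship .......
After op 4 (insert('t')): buffer="gtbttuhein" (len 10), cursors c1@2 c2@5 c3@5, authorship .1.23.....
Authorship (.=original, N=cursor N): . 1 . 2 3 . . . . .
Index 4: author = 3

Answer: cursor 3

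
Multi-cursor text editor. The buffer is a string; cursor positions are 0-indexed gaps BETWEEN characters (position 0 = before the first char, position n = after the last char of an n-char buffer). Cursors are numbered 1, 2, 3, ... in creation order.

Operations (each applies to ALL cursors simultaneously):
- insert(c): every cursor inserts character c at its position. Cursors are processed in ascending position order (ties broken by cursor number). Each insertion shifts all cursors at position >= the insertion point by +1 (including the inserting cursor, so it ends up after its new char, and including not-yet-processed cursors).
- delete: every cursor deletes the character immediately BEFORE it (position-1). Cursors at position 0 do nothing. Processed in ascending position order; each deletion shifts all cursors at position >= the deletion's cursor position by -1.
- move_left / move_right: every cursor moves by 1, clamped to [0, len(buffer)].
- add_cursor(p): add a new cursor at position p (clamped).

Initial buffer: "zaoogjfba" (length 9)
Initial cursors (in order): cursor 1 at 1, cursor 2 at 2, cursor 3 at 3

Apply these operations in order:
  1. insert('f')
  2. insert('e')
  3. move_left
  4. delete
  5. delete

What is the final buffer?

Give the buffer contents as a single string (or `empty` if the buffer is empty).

Answer: eeeogjfba

Derivation:
After op 1 (insert('f')): buffer="zfafofogjfba" (len 12), cursors c1@2 c2@4 c3@6, authorship .1.2.3......
After op 2 (insert('e')): buffer="zfeafeofeogjfba" (len 15), cursors c1@3 c2@6 c3@9, authorship .11.22.33......
After op 3 (move_left): buffer="zfeafeofeogjfba" (len 15), cursors c1@2 c2@5 c3@8, authorship .11.22.33......
After op 4 (delete): buffer="zeaeoeogjfba" (len 12), cursors c1@1 c2@3 c3@5, authorship .1.2.3......
After op 5 (delete): buffer="eeeogjfba" (len 9), cursors c1@0 c2@1 c3@2, authorship 123......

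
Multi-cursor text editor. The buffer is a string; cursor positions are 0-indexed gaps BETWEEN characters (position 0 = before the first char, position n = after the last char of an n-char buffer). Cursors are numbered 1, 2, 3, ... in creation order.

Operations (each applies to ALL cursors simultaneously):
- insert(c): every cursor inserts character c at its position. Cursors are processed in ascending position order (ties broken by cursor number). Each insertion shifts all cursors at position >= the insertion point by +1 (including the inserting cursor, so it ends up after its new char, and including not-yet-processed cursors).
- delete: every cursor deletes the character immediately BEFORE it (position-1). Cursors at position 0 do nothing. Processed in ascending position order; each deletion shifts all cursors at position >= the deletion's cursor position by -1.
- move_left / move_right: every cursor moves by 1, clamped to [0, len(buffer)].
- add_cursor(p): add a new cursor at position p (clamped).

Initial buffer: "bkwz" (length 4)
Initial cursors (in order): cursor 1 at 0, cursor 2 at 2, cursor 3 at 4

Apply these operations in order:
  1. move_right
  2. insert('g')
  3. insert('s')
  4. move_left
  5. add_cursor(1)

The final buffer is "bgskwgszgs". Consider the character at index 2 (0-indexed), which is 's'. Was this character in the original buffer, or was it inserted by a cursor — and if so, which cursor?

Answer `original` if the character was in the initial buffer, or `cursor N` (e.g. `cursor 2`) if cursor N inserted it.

After op 1 (move_right): buffer="bkwz" (len 4), cursors c1@1 c2@3 c3@4, authorship ....
After op 2 (insert('g')): buffer="bgkwgzg" (len 7), cursors c1@2 c2@5 c3@7, authorship .1..2.3
After op 3 (insert('s')): buffer="bgskwgszgs" (len 10), cursors c1@3 c2@7 c3@10, authorship .11..22.33
After op 4 (move_left): buffer="bgskwgszgs" (len 10), cursors c1@2 c2@6 c3@9, authorship .11..22.33
After op 5 (add_cursor(1)): buffer="bgskwgszgs" (len 10), cursors c4@1 c1@2 c2@6 c3@9, authorship .11..22.33
Authorship (.=original, N=cursor N): . 1 1 . . 2 2 . 3 3
Index 2: author = 1

Answer: cursor 1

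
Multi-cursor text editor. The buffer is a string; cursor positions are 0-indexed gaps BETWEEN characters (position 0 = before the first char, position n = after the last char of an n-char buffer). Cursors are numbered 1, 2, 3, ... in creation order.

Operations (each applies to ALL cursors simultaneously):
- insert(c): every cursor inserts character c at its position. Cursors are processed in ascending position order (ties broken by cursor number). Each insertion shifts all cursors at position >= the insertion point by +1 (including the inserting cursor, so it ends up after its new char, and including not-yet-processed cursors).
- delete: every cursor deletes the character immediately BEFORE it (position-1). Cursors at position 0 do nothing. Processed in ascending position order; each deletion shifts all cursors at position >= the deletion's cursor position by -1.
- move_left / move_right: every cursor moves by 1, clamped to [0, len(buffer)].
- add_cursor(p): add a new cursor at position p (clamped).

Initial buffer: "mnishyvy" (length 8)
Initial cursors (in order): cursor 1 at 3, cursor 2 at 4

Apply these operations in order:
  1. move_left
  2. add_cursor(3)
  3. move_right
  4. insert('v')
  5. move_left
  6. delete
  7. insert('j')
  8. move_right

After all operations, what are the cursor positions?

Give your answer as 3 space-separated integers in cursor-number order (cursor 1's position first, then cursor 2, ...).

After op 1 (move_left): buffer="mnishyvy" (len 8), cursors c1@2 c2@3, authorship ........
After op 2 (add_cursor(3)): buffer="mnishyvy" (len 8), cursors c1@2 c2@3 c3@3, authorship ........
After op 3 (move_right): buffer="mnishyvy" (len 8), cursors c1@3 c2@4 c3@4, authorship ........
After op 4 (insert('v')): buffer="mnivsvvhyvy" (len 11), cursors c1@4 c2@7 c3@7, authorship ...1.23....
After op 5 (move_left): buffer="mnivsvvhyvy" (len 11), cursors c1@3 c2@6 c3@6, authorship ...1.23....
After op 6 (delete): buffer="mnvvhyvy" (len 8), cursors c1@2 c2@3 c3@3, authorship ..13....
After op 7 (insert('j')): buffer="mnjvjjvhyvy" (len 11), cursors c1@3 c2@6 c3@6, authorship ..11233....
After op 8 (move_right): buffer="mnjvjjvhyvy" (len 11), cursors c1@4 c2@7 c3@7, authorship ..11233....

Answer: 4 7 7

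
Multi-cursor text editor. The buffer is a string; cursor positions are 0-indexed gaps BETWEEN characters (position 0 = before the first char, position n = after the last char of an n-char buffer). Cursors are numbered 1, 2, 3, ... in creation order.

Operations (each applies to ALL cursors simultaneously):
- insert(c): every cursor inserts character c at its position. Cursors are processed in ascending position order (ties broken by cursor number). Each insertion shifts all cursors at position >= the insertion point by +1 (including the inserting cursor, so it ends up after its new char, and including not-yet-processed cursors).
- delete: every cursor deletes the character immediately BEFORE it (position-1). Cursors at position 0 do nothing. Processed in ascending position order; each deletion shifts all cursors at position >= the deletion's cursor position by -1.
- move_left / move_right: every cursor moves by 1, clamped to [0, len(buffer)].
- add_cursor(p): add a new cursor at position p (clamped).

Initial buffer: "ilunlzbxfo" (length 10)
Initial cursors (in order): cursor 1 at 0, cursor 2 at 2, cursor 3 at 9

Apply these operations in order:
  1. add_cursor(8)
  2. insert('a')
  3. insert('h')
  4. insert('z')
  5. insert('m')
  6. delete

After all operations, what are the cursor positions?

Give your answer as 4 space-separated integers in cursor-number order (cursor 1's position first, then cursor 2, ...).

Answer: 3 8 21 17

Derivation:
After op 1 (add_cursor(8)): buffer="ilunlzbxfo" (len 10), cursors c1@0 c2@2 c4@8 c3@9, authorship ..........
After op 2 (insert('a')): buffer="ailaunlzbxafao" (len 14), cursors c1@1 c2@4 c4@11 c3@13, authorship 1..2......4.3.
After op 3 (insert('h')): buffer="ahilahunlzbxahfaho" (len 18), cursors c1@2 c2@6 c4@14 c3@17, authorship 11..22......44.33.
After op 4 (insert('z')): buffer="ahzilahzunlzbxahzfahzo" (len 22), cursors c1@3 c2@8 c4@17 c3@21, authorship 111..222......444.333.
After op 5 (insert('m')): buffer="ahzmilahzmunlzbxahzmfahzmo" (len 26), cursors c1@4 c2@10 c4@20 c3@25, authorship 1111..2222......4444.3333.
After op 6 (delete): buffer="ahzilahzunlzbxahzfahzo" (len 22), cursors c1@3 c2@8 c4@17 c3@21, authorship 111..222......444.333.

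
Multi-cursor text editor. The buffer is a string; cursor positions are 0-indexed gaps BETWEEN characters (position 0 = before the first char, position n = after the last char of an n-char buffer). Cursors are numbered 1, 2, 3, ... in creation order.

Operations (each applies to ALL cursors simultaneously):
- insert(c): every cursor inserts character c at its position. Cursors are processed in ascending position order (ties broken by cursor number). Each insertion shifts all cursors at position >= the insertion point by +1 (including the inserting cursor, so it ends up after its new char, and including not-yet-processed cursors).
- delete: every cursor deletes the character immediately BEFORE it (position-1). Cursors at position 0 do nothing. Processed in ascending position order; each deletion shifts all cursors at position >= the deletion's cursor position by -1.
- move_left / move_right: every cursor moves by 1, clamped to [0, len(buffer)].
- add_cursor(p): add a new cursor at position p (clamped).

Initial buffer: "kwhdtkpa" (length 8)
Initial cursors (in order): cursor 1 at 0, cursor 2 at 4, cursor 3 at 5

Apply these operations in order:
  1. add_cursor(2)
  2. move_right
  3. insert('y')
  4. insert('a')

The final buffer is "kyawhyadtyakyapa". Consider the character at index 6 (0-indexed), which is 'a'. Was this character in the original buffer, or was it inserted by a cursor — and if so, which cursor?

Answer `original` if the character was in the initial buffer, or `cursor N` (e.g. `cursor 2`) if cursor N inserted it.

After op 1 (add_cursor(2)): buffer="kwhdtkpa" (len 8), cursors c1@0 c4@2 c2@4 c3@5, authorship ........
After op 2 (move_right): buffer="kwhdtkpa" (len 8), cursors c1@1 c4@3 c2@5 c3@6, authorship ........
After op 3 (insert('y')): buffer="kywhydtykypa" (len 12), cursors c1@2 c4@5 c2@8 c3@10, authorship .1..4..2.3..
After op 4 (insert('a')): buffer="kyawhyadtyakyapa" (len 16), cursors c1@3 c4@7 c2@11 c3@14, authorship .11..44..22.33..
Authorship (.=original, N=cursor N): . 1 1 . . 4 4 . . 2 2 . 3 3 . .
Index 6: author = 4

Answer: cursor 4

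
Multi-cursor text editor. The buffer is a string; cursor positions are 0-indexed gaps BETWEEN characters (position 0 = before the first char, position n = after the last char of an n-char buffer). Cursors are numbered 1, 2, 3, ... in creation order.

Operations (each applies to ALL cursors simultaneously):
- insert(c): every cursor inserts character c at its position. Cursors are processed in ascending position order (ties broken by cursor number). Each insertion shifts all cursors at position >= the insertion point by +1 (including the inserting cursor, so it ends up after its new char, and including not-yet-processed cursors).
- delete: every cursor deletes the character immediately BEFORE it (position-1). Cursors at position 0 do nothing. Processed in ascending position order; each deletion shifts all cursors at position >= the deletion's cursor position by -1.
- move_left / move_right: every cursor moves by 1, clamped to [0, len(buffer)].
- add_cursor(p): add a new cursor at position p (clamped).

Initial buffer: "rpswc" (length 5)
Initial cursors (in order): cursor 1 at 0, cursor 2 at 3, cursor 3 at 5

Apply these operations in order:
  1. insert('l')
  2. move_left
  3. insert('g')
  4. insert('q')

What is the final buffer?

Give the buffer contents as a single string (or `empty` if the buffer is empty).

Answer: gqlrpsgqlwcgql

Derivation:
After op 1 (insert('l')): buffer="lrpslwcl" (len 8), cursors c1@1 c2@5 c3@8, authorship 1...2..3
After op 2 (move_left): buffer="lrpslwcl" (len 8), cursors c1@0 c2@4 c3@7, authorship 1...2..3
After op 3 (insert('g')): buffer="glrpsglwcgl" (len 11), cursors c1@1 c2@6 c3@10, authorship 11...22..33
After op 4 (insert('q')): buffer="gqlrpsgqlwcgql" (len 14), cursors c1@2 c2@8 c3@13, authorship 111...222..333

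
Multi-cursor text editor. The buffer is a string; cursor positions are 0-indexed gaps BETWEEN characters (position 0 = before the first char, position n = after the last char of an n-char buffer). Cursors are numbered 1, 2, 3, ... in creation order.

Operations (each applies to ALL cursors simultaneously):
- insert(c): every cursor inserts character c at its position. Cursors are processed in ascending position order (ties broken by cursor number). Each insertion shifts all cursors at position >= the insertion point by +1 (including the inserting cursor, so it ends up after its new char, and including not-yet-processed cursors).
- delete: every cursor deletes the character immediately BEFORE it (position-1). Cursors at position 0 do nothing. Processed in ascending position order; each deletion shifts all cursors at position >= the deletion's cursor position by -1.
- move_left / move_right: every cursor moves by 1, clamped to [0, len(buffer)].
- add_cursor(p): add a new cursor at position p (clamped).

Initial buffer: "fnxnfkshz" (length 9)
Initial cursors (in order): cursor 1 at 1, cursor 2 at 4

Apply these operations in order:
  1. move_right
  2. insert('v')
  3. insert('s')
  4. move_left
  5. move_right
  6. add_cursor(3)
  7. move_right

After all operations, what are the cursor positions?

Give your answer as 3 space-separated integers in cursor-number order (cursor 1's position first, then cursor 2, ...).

Answer: 5 10 4

Derivation:
After op 1 (move_right): buffer="fnxnfkshz" (len 9), cursors c1@2 c2@5, authorship .........
After op 2 (insert('v')): buffer="fnvxnfvkshz" (len 11), cursors c1@3 c2@7, authorship ..1...2....
After op 3 (insert('s')): buffer="fnvsxnfvskshz" (len 13), cursors c1@4 c2@9, authorship ..11...22....
After op 4 (move_left): buffer="fnvsxnfvskshz" (len 13), cursors c1@3 c2@8, authorship ..11...22....
After op 5 (move_right): buffer="fnvsxnfvskshz" (len 13), cursors c1@4 c2@9, authorship ..11...22....
After op 6 (add_cursor(3)): buffer="fnvsxnfvskshz" (len 13), cursors c3@3 c1@4 c2@9, authorship ..11...22....
After op 7 (move_right): buffer="fnvsxnfvskshz" (len 13), cursors c3@4 c1@5 c2@10, authorship ..11...22....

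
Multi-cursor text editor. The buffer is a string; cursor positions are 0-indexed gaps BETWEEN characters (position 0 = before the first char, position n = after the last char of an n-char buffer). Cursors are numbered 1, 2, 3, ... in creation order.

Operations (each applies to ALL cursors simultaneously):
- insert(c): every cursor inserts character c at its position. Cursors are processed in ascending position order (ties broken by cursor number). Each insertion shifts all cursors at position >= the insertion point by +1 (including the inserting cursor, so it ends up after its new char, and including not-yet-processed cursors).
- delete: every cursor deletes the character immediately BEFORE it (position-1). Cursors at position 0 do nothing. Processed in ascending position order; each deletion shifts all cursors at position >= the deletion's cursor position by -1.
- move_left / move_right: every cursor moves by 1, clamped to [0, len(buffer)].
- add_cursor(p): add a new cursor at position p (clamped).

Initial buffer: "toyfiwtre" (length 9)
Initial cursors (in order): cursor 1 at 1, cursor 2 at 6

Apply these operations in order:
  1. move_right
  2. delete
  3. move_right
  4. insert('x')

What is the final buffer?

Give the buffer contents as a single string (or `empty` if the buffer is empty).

After op 1 (move_right): buffer="toyfiwtre" (len 9), cursors c1@2 c2@7, authorship .........
After op 2 (delete): buffer="tyfiwre" (len 7), cursors c1@1 c2@5, authorship .......
After op 3 (move_right): buffer="tyfiwre" (len 7), cursors c1@2 c2@6, authorship .......
After op 4 (insert('x')): buffer="tyxfiwrxe" (len 9), cursors c1@3 c2@8, authorship ..1....2.

Answer: tyxfiwrxe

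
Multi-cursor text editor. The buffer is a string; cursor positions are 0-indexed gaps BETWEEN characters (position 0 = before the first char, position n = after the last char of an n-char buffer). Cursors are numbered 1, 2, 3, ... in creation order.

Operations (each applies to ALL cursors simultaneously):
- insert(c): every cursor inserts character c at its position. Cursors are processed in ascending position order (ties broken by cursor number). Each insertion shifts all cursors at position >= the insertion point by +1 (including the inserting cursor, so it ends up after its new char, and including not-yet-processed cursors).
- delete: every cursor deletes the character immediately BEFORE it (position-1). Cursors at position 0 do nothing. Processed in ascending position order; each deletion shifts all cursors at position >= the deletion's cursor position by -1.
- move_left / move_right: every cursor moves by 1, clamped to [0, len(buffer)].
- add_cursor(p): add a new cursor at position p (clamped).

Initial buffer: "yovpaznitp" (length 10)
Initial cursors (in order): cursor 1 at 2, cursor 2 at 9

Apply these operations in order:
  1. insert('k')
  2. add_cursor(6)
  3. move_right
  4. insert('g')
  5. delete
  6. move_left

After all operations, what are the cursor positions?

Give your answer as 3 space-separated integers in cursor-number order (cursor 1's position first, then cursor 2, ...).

After op 1 (insert('k')): buffer="yokvpaznitkp" (len 12), cursors c1@3 c2@11, authorship ..1.......2.
After op 2 (add_cursor(6)): buffer="yokvpaznitkp" (len 12), cursors c1@3 c3@6 c2@11, authorship ..1.......2.
After op 3 (move_right): buffer="yokvpaznitkp" (len 12), cursors c1@4 c3@7 c2@12, authorship ..1.......2.
After op 4 (insert('g')): buffer="yokvgpazgnitkpg" (len 15), cursors c1@5 c3@9 c2@15, authorship ..1.1...3...2.2
After op 5 (delete): buffer="yokvpaznitkp" (len 12), cursors c1@4 c3@7 c2@12, authorship ..1.......2.
After op 6 (move_left): buffer="yokvpaznitkp" (len 12), cursors c1@3 c3@6 c2@11, authorship ..1.......2.

Answer: 3 11 6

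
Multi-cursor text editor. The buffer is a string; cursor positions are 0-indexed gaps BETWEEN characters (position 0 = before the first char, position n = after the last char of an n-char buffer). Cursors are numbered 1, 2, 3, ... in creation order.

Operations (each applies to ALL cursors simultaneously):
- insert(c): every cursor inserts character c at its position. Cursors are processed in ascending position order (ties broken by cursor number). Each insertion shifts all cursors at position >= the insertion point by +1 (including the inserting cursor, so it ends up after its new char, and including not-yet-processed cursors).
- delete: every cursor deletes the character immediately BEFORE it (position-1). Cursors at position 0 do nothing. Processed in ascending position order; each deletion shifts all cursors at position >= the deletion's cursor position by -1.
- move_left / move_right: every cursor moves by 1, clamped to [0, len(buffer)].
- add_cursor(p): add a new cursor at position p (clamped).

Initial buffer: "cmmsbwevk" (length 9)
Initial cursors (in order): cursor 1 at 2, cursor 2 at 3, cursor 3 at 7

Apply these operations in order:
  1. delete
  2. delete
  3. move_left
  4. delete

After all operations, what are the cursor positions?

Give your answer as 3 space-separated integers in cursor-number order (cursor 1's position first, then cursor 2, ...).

Answer: 0 0 0

Derivation:
After op 1 (delete): buffer="csbwvk" (len 6), cursors c1@1 c2@1 c3@4, authorship ......
After op 2 (delete): buffer="sbvk" (len 4), cursors c1@0 c2@0 c3@2, authorship ....
After op 3 (move_left): buffer="sbvk" (len 4), cursors c1@0 c2@0 c3@1, authorship ....
After op 4 (delete): buffer="bvk" (len 3), cursors c1@0 c2@0 c3@0, authorship ...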